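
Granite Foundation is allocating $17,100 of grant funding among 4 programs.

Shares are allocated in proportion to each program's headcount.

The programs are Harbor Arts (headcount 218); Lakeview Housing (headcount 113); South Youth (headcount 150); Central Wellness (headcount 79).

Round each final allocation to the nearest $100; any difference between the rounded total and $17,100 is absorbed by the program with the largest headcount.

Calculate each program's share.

Total headcount = 560.
Pro-rata amounts: Harbor Arts 218/560 × $17,100 = 6,656.79; Lakeview Housing 113/560 × $17,100 = 3,450.54; South Youth 150/560 × $17,100 = 4,580.36; Central Wellness 79/560 × $17,100 = 2,412.32.
At nearest $100: Harbor Arts $6,700; Lakeview Housing $3,500; South Youth $4,600; Central Wellness $2,400. Sum = $17,200.
Difference $17,100 − $17,200 = −$100 applied to largest headcount (Harbor Arts): Harbor Arts becomes $6,600.

Harbor Arts: $6,600 | Lakeview Housing: $3,500 | South Youth: $4,600 | Central Wellness: $2,400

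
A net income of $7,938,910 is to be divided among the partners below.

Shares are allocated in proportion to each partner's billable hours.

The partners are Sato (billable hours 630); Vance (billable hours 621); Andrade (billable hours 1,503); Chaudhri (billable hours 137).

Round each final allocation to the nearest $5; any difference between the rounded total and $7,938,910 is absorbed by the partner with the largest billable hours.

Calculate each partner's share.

Sato: $1,730,030 · Vance: $1,705,315 · Andrade: $4,127,350 · Chaudhri: $376,215

Total billable hours = 2,891.
Proportional shares: Sato 630/2,891 × $7,938,910 = 1,730,028.81; Vance 621/2,891 × $7,938,910 = 1,705,314.12; Andrade 1,503/2,891 × $7,938,910 = 4,127,354.46; Chaudhri 137/2,891 × $7,938,910 = 376,212.62.
Rounded to nearest $5: Sato $1,730,030; Vance $1,705,315; Andrade $4,127,355; Chaudhri $376,215. Sum = $7,938,915.
Difference $7,938,910 − $7,938,915 = −$5 applied to largest billable hours (Andrade): Andrade becomes $4,127,350.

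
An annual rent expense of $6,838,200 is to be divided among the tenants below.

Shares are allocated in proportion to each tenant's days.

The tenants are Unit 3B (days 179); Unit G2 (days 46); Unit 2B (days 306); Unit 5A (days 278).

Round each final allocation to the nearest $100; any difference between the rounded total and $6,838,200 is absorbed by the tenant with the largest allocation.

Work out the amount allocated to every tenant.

Unit 3B: $1,513,000 | Unit G2: $388,800 | Unit 2B: $2,586,600 | Unit 5A: $2,349,800

Combined days = 809.
Pro-rata amounts: Unit 3B 179/809 × $6,838,200 = 1,513,025.71; Unit G2 46/809 × $6,838,200 = 388,822.25; Unit 2B 306/809 × $6,838,200 = 2,586,513.23; Unit 5A 278/809 × $6,838,200 = 2,349,838.81.
At nearest $100: Unit 3B $1,513,000; Unit G2 $388,800; Unit 2B $2,586,500; Unit 5A $2,349,800. Sum = $6,838,100.
Difference $6,838,200 − $6,838,100 = +$100 applied to largest allocation (Unit 2B): Unit 2B becomes $2,586,600.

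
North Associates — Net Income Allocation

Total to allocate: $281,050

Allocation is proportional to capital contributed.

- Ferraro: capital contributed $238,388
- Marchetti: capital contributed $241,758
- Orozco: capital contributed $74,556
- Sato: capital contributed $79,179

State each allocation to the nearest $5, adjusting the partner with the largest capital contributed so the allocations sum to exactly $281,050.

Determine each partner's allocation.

Ferraro: $105,695 · Marchetti: $107,195 · Orozco: $33,055 · Sato: $35,105

Sum of capital contributed: 633,881.
Proportional shares: Ferraro 238,388/633,881 × $281,050 = 105,696.41; Marchetti 241,758/633,881 × $281,050 = 107,190.60; Orozco 74,556/633,881 × $281,050 = 33,056.62; Sato 79,179/633,881 × $281,050 = 35,106.37.
At nearest $5: Ferraro $105,695; Marchetti $107,190; Orozco $33,055; Sato $35,105. Sum = $281,045.
Difference $281,050 − $281,045 = +$5 applied to largest capital contributed (Marchetti): Marchetti becomes $107,195.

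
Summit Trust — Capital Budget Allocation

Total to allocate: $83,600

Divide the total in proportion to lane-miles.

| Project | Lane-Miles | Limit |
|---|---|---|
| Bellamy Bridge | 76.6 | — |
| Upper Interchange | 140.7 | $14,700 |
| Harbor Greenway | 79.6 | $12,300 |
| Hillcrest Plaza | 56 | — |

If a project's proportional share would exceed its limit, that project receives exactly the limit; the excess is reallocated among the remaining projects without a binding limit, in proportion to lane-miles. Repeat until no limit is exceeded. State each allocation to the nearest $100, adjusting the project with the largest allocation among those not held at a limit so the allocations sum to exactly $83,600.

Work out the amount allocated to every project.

Combined lane-miles = 352.9.
Unconstrained shares: Bellamy Bridge 18,146.10; Upper Interchange 33,331.03; Harbor Greenway 18,856.79; Hillcrest Plaza 13,266.08.
Held at cap: Upper Interchange ($14,700), Harbor Greenway ($12,300); balance $56,600 reallocated over remaining lane-miles 132.6.
Remaining shares: Bellamy Bridge 32,696.53 → $32,700; Hillcrest Plaza 23,903.47 → $23,900.

Bellamy Bridge: $32,700 | Upper Interchange: $14,700 | Harbor Greenway: $12,300 | Hillcrest Plaza: $23,900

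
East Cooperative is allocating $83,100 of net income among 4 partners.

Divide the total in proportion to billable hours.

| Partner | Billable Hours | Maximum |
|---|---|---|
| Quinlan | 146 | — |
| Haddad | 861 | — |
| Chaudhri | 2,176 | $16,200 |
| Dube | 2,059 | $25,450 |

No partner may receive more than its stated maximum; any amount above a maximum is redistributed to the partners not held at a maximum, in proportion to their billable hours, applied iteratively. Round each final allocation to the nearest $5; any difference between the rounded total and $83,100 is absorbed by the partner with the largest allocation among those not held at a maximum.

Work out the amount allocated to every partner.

Total billable hours = 5,242.
Unconstrained shares: Quinlan 2,314.50; Haddad 13,649.20; Chaudhri 34,495.54; Dube 32,640.77.
Held at cap: Chaudhri ($16,200), Dube ($25,450); remaining pool $41,450 reallocated over remaining billable hours 1,007.
Shares after redistribution: Quinlan 6,009.63 → $6,010; Haddad 35,440.37 → $35,440.

Quinlan: $6,010 | Haddad: $35,440 | Chaudhri: $16,200 | Dube: $25,450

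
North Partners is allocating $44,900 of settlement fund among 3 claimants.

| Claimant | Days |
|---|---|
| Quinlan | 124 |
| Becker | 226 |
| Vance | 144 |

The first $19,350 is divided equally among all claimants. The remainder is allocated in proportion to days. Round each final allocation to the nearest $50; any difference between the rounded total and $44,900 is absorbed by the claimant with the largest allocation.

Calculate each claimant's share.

$19,350 shared equally gives $6,450 per claimant.
Remainder $25,550 by days (total 494): Quinlan 6,413.36 → $6,400; Becker 11,688.87 → $11,700; Vance 7,447.77 → $7,450.
Totals: Quinlan $6,450 + $6,400 = $12,850; Becker $6,450 + $11,700 = $18,150; Vance $6,450 + $7,450 = $13,900.

Quinlan: $12,850 · Becker: $18,150 · Vance: $13,900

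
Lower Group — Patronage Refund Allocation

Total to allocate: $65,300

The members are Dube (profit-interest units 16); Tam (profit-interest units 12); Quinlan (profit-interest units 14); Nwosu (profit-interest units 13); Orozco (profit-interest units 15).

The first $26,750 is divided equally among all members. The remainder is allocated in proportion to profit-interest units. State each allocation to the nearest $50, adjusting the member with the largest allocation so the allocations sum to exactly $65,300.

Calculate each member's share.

Dube: $14,200 | Tam: $11,950 | Quinlan: $13,050 | Nwosu: $12,500 | Orozco: $13,600

$26,750 shared equally gives $5,350 per member.
Remainder $38,550 by profit-interest units (total 70): Dube 8,811.43 → $8,800; Tam 6,608.57 → $6,600; Quinlan 7,710.00 → $7,700; Nwosu 7,159.29 → $7,150; Orozco 8,260.71 → $8,250.
Rounding difference +$50 on remainder applied to Dube.
Totals: Dube $5,350 + $8,850 = $14,200; Tam $5,350 + $6,600 = $11,950; Quinlan $5,350 + $7,700 = $13,050; Nwosu $5,350 + $7,150 = $12,500; Orozco $5,350 + $8,250 = $13,600.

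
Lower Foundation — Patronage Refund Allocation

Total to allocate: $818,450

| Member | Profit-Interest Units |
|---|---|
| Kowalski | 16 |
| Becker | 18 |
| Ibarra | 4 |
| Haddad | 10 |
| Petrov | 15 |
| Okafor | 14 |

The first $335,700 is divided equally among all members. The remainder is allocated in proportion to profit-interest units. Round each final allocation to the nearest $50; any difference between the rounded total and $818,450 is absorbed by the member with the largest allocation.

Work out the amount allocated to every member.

Kowalski: $156,250 | Becker: $168,800 | Ibarra: $81,050 | Haddad: $118,650 | Petrov: $150,000 | Okafor: $143,700

$335,700 shared equally gives $55,950 per member.
Remainder $482,750 by profit-interest units (total 77): Kowalski 100,311.69 → $100,300; Becker 112,850.65 → $112,850; Ibarra 25,077.92 → $25,100; Haddad 62,694.81 → $62,700; Petrov 94,042.21 → $94,050; Okafor 87,772.73 → $87,750.
Totals: Kowalski $55,950 + $100,300 = $156,250; Becker $55,950 + $112,850 = $168,800; Ibarra $55,950 + $25,100 = $81,050; Haddad $55,950 + $62,700 = $118,650; Petrov $55,950 + $94,050 = $150,000; Okafor $55,950 + $87,750 = $143,700.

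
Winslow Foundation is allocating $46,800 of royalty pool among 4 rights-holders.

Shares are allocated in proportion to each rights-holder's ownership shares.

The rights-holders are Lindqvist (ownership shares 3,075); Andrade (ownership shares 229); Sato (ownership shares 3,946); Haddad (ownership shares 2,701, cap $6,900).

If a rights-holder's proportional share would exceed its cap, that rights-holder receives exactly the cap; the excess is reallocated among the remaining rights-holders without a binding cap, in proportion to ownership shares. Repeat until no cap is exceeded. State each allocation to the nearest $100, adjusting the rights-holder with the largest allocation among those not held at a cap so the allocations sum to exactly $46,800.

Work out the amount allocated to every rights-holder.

Lindqvist: $16,900 · Andrade: $1,300 · Sato: $21,700 · Haddad: $6,900

Ownership shares total: 9,951.
Pro-rata shares before constraints: Lindqvist 14,461.86; Andrade 1,077.00; Sato 18,558.22; Haddad 12,702.92.
Cap binds for Haddad ($6,900); residual $39,900 reallocated over remaining ownership shares 7,250.
Remaining shares: Lindqvist 16,923.10 → $16,900; Andrade 1,260.29 → $1,300; Sato 21,716.61 → $21,700.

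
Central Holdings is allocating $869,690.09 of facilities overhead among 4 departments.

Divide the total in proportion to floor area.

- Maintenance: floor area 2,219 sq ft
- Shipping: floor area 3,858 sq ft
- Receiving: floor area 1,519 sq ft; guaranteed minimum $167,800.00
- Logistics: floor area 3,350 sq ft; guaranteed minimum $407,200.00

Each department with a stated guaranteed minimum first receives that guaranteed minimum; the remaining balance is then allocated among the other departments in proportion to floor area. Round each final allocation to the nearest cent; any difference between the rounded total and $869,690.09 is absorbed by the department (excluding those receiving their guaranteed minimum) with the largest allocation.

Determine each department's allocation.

Maintenance: $107,605.28 | Shipping: $187,084.81 | Receiving: $167,800.00 | Logistics: $407,200.00

Minimums first: Receiving $167,800.00; Logistics $407,200.00. Balance $294,690.09.
Balance split over remaining floor area 6,077: Maintenance 107,605.2838 → $107,605.28; Shipping 187,084.8062 → $187,084.81.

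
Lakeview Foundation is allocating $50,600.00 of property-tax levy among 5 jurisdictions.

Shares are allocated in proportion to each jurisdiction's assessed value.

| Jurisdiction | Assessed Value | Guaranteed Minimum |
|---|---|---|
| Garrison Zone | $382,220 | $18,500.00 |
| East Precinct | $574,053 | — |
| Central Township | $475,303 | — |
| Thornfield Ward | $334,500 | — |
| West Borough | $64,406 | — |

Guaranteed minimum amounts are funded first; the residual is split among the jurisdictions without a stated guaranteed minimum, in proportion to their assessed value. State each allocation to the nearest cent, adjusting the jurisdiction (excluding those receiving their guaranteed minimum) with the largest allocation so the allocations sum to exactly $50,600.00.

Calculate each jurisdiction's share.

Garrison Zone: $18,500.00 | East Precinct: $12,723.60 | Central Township: $10,534.85 | Thornfield Ward: $7,414.02 | West Borough: $1,427.53

Minimums first: Garrison Zone $18,500.00. Remaining pool $32,100.00.
Remaining pool split over remaining assessed value 1,448,262: East Precinct 12,723.5965 → $12,723.60; Central Township 10,534.8523 → $10,534.85; Thornfield Ward 7,414.0245 → $7,414.02; West Borough 1,427.5266 → $1,427.53.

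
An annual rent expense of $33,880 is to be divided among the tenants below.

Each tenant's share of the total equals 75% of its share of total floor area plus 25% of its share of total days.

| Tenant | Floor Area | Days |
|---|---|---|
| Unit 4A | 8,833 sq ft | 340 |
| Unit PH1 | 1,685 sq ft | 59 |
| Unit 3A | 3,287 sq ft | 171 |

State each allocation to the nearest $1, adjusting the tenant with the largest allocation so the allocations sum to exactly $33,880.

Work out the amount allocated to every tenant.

Unit 4A: $21,311; Unit PH1: $3,978; Unit 3A: $8,591

Totals — floor area 13,805, days 570.
Composite weights (75% floor area + 25% days): Unit 4A 0.6290; Unit PH1 0.1174; Unit 3A 0.2536.
Raw shares: Unit 4A 21,310.63; Unit PH1 3,978.19; Unit 3A 8,591.18.
At nearest $1: Unit 4A $21,311; Unit PH1 $3,978; Unit 3A $8,591. Sum = $33,880.
Sum already equals the total — no adjustment.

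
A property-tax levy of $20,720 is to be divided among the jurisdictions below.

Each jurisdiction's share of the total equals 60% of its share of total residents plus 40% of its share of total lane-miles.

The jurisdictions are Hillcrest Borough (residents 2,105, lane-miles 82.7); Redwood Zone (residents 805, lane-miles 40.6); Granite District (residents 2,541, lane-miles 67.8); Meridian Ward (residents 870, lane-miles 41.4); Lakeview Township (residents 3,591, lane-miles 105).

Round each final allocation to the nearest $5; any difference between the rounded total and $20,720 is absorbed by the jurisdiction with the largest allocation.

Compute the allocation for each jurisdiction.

Hillcrest Borough: $4,670 | Redwood Zone: $2,005 | Granite District: $4,850 | Meridian Ward: $2,110 | Lakeview Township: $7,085

Totals — residents 9,912, lane-miles 337.5.
Combined weights (60% residents + 40% lane-miles): Hillcrest Borough 0.2254; Redwood Zone 0.0968; Granite District 0.2342; Meridian Ward 0.1017; Lakeview Township 0.3418.
Unrounded shares: Hillcrest Borough 4,671.04; Redwood Zone 2,006.68; Granite District 4,851.98; Meridian Ward 2,107.85; Lakeview Township 7,082.45.
After rounding ($5): Hillcrest Borough $4,670; Redwood Zone $2,005; Granite District $4,850; Meridian Ward $2,110; Lakeview Township $7,080. Sum = $20,715.
Difference $20,720 − $20,715 = +$5 applied to largest allocation (Lakeview Township): Lakeview Township becomes $7,085.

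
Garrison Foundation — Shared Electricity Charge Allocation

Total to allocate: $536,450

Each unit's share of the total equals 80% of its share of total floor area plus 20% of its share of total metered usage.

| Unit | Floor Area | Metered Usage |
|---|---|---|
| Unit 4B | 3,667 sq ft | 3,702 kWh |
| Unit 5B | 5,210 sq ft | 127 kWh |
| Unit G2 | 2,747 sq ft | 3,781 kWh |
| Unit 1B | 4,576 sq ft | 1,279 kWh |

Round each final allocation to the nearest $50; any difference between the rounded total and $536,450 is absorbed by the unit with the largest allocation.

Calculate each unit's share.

Floor area total 16,200; metered usage total 8,889.
Blended shares (80% floor area + 20% metered usage): Unit 4B 0.2644; Unit 5B 0.2601; Unit G2 0.2207; Unit 1B 0.2548.
Proportional shares: Unit 4B 141,826.85; Unit 5B 139,552.86; Unit G2 118,408.33; Unit 1B 136,661.95.
After rounding ($50): Unit 4B $141,850; Unit 5B $139,550; Unit G2 $118,400; Unit 1B $136,650. Sum = $536,450.
Sum already equals the total — no adjustment.

Unit 4B: $141,850 · Unit 5B: $139,550 · Unit G2: $118,400 · Unit 1B: $136,650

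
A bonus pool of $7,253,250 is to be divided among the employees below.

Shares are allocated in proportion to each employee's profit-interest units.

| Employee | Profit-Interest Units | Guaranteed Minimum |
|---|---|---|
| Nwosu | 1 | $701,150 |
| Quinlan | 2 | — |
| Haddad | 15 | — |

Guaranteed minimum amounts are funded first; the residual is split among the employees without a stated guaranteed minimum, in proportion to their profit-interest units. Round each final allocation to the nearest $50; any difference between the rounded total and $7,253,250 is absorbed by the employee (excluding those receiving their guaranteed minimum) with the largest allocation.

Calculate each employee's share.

Guaranteed amounts: Nwosu $701,150. Residual $6,552,100.
Residual split over remaining profit-interest units 17: Quinlan 770,835.29 → $770,850; Haddad 5,781,264.71 → $5,781,250.

Nwosu: $701,150 · Quinlan: $770,850 · Haddad: $5,781,250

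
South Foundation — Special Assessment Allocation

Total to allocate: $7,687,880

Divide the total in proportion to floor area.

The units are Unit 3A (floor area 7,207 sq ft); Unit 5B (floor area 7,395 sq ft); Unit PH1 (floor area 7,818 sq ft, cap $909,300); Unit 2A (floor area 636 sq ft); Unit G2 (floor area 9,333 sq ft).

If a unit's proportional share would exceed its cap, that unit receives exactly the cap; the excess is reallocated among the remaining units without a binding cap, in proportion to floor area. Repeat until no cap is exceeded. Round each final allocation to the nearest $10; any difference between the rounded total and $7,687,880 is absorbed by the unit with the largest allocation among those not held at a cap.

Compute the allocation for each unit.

Combined floor area = 32,389.
Unconstrained shares: Unit 3A 1,710,659.52; Unit 5B 1,755,283.36; Unit PH1 1,855,686.99; Unit 2A 150,961.49; Unit G2 2,215,288.65.
Capped: Unit PH1 ($909,300); balance $6,778,580 reallocated over remaining floor area 24,571.
Redistributed shares: Unit 3A 1,988,247.37 → $1,988,250; Unit 5B 2,040,112.29 → $2,040,110; Unit 2A 175,457.93 → $175,460; Unit G2 2,574,762.41 → $2,574,760.

Unit 3A: $1,988,250 | Unit 5B: $2,040,110 | Unit PH1: $909,300 | Unit 2A: $175,460 | Unit G2: $2,574,760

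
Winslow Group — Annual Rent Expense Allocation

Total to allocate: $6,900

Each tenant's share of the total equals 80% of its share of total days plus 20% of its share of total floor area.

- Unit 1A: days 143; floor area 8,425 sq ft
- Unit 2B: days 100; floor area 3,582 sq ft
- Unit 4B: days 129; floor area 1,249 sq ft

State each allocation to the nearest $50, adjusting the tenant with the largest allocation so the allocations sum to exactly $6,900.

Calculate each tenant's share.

Totals — days 372, floor area 13,256.
Blended shares (80% days + 20% floor area): Unit 1A 0.4346; Unit 2B 0.2691; Unit 4B 0.2963.
Unrounded shares: Unit 1A 2,999.01; Unit 2B 1,856.77; Unit 4B 2,044.22.
After rounding ($50): Unit 1A $3,000; Unit 2B $1,850; Unit 4B $2,050. Sum = $6,900.
Rounded total matches; no reconciliation needed.

Unit 1A: $3,000 · Unit 2B: $1,850 · Unit 4B: $2,050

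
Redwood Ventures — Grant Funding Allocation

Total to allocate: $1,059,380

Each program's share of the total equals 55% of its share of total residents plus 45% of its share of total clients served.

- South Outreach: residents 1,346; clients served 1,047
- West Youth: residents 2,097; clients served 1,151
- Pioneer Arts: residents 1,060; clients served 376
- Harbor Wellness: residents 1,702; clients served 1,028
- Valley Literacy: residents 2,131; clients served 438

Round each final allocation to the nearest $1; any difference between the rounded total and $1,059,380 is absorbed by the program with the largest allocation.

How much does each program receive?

South Outreach: $217,627 | West Youth: $282,392 | Pioneer Arts: $118,459 | Harbor Wellness: $240,268 | Valley Literacy: $200,634

Residents total 8,336; clients served total 4,040.
Composite weights (55% residents + 45% clients served): South Outreach 0.2054; West Youth 0.2666; Pioneer Arts 0.1118; Harbor Wellness 0.2268; Valley Literacy 0.1894.
Unrounded shares: South Outreach 217,627.23; West Youth 282,391.69; Pioneer Arts 118,458.61; Harbor Wellness 240,268.46; Valley Literacy 200,634.00.
After rounding ($1): South Outreach $217,627; West Youth $282,392; Pioneer Arts $118,459; Harbor Wellness $240,268; Valley Literacy $200,634. Sum = $1,059,380.
No rounding difference to absorb.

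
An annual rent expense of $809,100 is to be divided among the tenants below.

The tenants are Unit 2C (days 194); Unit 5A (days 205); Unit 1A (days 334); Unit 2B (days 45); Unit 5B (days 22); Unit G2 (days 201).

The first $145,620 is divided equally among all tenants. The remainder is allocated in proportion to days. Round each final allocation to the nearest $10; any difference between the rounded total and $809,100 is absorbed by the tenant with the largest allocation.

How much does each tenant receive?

Unit 2C: $152,860 · Unit 5A: $160,150 · Unit 1A: $245,640 · Unit 2B: $54,100 · Unit 5B: $38,850 · Unit G2: $157,500

First tranche $145,620 split equally: $24,270 each.
Remainder $663,480 by days (total 1,001): Unit 2C 128,586.53 → $128,590; Unit 5A 135,877.52 → $135,880; Unit 1A 221,380.94 → $221,380; Unit 2B 29,826.77 → $29,830; Unit 5B 14,581.98 → $14,580; Unit G2 133,226.25 → $133,230.
Rounding difference −$10 on remainder applied to Unit 1A.
Totals: Unit 2C $24,270 + $128,590 = $152,860; Unit 5A $24,270 + $135,880 = $160,150; Unit 1A $24,270 + $221,370 = $245,640; Unit 2B $24,270 + $29,830 = $54,100; Unit 5B $24,270 + $14,580 = $38,850; Unit G2 $24,270 + $133,230 = $157,500.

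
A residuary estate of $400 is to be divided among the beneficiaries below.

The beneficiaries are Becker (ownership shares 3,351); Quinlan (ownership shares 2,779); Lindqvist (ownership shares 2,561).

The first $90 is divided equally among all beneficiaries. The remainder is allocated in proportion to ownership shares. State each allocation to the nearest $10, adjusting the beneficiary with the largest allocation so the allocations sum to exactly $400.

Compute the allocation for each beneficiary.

First tranche $90 split equally: $30 each.
Remainder $310 by ownership shares (total 8,691): Becker 119.53 → $120; Quinlan 99.12 → $100; Lindqvist 91.35 → $90.
Totals: Becker $30 + $120 = $150; Quinlan $30 + $100 = $130; Lindqvist $30 + $90 = $120.

Becker: $150; Quinlan: $130; Lindqvist: $120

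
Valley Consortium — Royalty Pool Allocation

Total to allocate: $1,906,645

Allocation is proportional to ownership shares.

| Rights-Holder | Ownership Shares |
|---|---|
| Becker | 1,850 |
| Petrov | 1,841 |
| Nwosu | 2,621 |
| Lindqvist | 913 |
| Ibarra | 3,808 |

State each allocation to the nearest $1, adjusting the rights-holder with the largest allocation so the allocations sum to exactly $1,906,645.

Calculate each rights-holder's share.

Sum of ownership shares: 11,033.
Raw shares: Becker 1,850/11,033 × $1,906,645 = 319,703.91; Petrov 1,841/11,033 × $1,906,645 = 318,148.59; Nwosu 2,621/11,033 × $1,906,645 = 452,942.68; Lindqvist 913/11,033 × $1,906,645 = 157,778.20; Ibarra 3,808/11,033 × $1,906,645 = 658,071.62.
Rounded to nearest $1: Becker $319,704; Petrov $318,149; Nwosu $452,943; Lindqvist $157,778; Ibarra $658,072. Sum = $1,906,646.
Difference $1,906,645 − $1,906,646 = −$1 applied to largest allocation (Ibarra): Ibarra becomes $658,071.

Becker: $319,704; Petrov: $318,149; Nwosu: $452,943; Lindqvist: $157,778; Ibarra: $658,071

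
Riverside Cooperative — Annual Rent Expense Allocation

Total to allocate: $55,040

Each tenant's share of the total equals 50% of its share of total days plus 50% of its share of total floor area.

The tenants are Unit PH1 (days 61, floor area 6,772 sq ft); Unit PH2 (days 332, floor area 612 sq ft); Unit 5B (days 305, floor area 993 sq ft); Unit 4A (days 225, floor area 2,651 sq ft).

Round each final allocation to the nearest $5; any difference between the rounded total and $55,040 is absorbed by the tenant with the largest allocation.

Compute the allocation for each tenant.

Unit PH1: $18,720; Unit PH2: $11,425; Unit 5B: $11,570; Unit 4A: $13,325

Days total 923; floor area total 11,028.
Combined weights (50% days + 50% floor area): Unit PH1 0.3401; Unit PH2 0.2076; Unit 5B 0.2102; Unit 4A 0.2421.
Unrounded shares: Unit PH1 18,718.06; Unit PH2 11,426.08; Unit 5B 11,571.82; Unit 4A 13,324.04.
At nearest $5: Unit PH1 $18,720; Unit PH2 $11,425; Unit 5B $11,570; Unit 4A $13,325. Sum = $55,040.
No rounding difference to absorb.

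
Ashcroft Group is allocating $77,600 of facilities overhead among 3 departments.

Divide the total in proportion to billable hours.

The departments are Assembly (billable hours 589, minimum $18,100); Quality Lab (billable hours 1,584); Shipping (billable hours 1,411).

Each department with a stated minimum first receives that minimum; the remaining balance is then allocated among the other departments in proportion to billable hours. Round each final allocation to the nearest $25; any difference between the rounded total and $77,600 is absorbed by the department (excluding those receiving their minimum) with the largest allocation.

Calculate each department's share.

Guaranteed amounts: Assembly $18,100. Balance $59,500.
Balance split over remaining billable hours 2,995: Quality Lab 31,468.45 → $31,475; Shipping 28,031.55 → $28,025.

Assembly: $18,100 | Quality Lab: $31,475 | Shipping: $28,025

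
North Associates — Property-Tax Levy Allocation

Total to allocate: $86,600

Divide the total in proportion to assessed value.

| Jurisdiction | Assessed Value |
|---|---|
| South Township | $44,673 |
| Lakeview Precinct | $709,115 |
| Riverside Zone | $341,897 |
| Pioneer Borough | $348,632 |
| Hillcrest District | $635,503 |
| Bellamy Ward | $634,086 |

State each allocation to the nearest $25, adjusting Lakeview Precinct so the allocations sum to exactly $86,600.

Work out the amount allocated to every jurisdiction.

Combined assessed value = 2,713,906.
Pro-rata amounts: South Township 44,673/2,713,906 × $86,600 = 1,425.50; Lakeview Precinct 709,115/2,713,906 × $86,600 = 22,627.67; Riverside Zone 341,897/2,713,906 × $86,600 = 10,909.84; Pioneer Borough 348,632/2,713,906 × $86,600 = 11,124.75; Hillcrest District 635,503/2,713,906 × $86,600 = 20,278.73; Bellamy Ward 634,086/2,713,906 × $86,600 = 20,233.51.
At nearest $25: South Township $1,425; Lakeview Precinct $22,625; Riverside Zone $10,900; Pioneer Borough $11,125; Hillcrest District $20,275; Bellamy Ward $20,225. Sum = $86,575.
Difference $86,600 − $86,575 = +$25 applied to Lakeview Precinct: Lakeview Precinct becomes $22,650.

South Township: $1,425 · Lakeview Precinct: $22,650 · Riverside Zone: $10,900 · Pioneer Borough: $11,125 · Hillcrest District: $20,275 · Bellamy Ward: $20,225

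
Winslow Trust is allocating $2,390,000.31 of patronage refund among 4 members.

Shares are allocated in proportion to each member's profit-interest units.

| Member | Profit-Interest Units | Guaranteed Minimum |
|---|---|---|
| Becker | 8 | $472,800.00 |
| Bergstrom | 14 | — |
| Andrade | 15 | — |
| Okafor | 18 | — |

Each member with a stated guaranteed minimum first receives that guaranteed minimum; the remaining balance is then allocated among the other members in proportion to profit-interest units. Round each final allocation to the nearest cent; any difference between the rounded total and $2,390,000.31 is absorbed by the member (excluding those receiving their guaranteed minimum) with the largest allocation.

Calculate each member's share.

Minimums first: Becker $472,800.00. Remaining pool $1,917,200.31.
Remaining pool split over remaining profit-interest units 47: Bergstrom 571,080.9434 → $571,080.94; Andrade 611,872.4394 → $611,872.44; Okafor 734,246.9272 → $734,246.93.

Becker: $472,800.00 | Bergstrom: $571,080.94 | Andrade: $611,872.44 | Okafor: $734,246.93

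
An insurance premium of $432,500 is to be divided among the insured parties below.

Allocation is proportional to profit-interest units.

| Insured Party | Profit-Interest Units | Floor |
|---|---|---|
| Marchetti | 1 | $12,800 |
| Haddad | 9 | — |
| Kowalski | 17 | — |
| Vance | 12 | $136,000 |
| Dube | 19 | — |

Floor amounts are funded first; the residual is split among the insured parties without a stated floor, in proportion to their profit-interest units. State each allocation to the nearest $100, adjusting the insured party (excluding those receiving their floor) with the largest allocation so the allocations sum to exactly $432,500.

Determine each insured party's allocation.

Marchetti: $12,800; Haddad: $56,700; Kowalski: $107,200; Vance: $136,000; Dube: $119,800

Fund the minimums — Marchetti $12,800; Vance $136,000. Residual $283,700.
Residual split over remaining profit-interest units 45: Haddad 56,740.00 → $56,700; Kowalski 107,175.56 → $107,200; Dube 119,784.44 → $119,800.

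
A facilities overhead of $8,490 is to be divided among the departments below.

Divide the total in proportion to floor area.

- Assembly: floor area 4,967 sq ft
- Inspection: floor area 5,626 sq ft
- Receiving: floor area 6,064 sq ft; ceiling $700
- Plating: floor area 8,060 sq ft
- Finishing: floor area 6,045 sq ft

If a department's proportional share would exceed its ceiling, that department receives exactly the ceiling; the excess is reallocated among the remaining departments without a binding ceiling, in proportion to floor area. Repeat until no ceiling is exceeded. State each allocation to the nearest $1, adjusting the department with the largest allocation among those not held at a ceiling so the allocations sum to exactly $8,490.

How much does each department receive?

Combined floor area = 30,762.
Pro-rata shares before constraints: Assembly 1,370.84; Inspection 1,552.72; Receiving 1,673.60; Plating 2,224.48; Finishing 1,668.36.
Capped: Receiving ($700); remaining pool $7,790 reallocated over remaining floor area 24,698.
Shares after redistribution: Assembly 1,566.64 → $1,567; Inspection 1,774.498 → $1,774; Plating 2,542.21 → $2,542; Finishing 1,906.65 → $1,907.

Assembly: $1,567 · Inspection: $1,774 · Receiving: $700 · Plating: $2,542 · Finishing: $1,907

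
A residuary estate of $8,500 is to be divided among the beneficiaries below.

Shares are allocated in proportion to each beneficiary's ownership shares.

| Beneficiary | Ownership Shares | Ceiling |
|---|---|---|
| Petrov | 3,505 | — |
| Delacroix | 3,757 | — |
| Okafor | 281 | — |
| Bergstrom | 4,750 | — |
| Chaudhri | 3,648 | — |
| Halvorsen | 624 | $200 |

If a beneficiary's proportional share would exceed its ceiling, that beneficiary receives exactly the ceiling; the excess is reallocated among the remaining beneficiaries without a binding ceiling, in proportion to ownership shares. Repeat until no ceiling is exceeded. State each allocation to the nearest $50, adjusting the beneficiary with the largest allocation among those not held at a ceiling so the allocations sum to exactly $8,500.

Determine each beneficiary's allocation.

Total ownership shares = 16,565.
Proportional shares (ignoring caps): Petrov 1,798.52; Delacroix 1,927.83; Okafor 144.19; Bergstrom 2,437.37; Chaudhri 1,871.90; Halvorsen 320.19.
Capped: Halvorsen ($200); balance $8,300 reallocated over remaining ownership shares 15,941.
Remaining shares: Petrov 1,824.95 → $1,800; Delacroix 1,956.16 → $1,950; Okafor 146.31 → $150; Bergstrom 2,473.18 → $2,450; Chaudhri 1,899.40 → $1,900.
Rounding difference +$50 applied to Bergstrom → $2,500.

Petrov: $1,800; Delacroix: $1,950; Okafor: $150; Bergstrom: $2,500; Chaudhri: $1,900; Halvorsen: $200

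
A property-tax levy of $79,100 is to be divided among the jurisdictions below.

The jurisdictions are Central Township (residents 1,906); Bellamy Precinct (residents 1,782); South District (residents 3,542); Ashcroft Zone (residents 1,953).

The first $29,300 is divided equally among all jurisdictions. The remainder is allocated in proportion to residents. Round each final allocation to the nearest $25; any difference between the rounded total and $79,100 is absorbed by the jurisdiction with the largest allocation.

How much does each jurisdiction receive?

Central Township: $17,650; Bellamy Precinct: $17,000; South District: $26,525; Ashcroft Zone: $17,925

First tranche $29,300 split equally: $7,325 each.
Remainder $49,800 by residents (total 9,183): Central Township 10,336.36 → $10,325; Bellamy Precinct 9,663.90 → $9,675; South District 19,208.49 → $19,200; Ashcroft Zone 10,591.24 → $10,600.
Totals: Central Township $7,325 + $10,325 = $17,650; Bellamy Precinct $7,325 + $9,675 = $17,000; South District $7,325 + $19,200 = $26,525; Ashcroft Zone $7,325 + $10,600 = $17,925.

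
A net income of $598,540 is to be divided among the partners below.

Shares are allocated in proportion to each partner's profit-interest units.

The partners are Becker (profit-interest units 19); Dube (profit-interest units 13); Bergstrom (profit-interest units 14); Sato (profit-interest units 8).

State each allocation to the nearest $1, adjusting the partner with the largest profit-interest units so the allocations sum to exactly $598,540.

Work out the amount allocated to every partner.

Total profit-interest units = 19 + 13 + 14 + 8 = 54.
Raw shares: Becker 210,597.41; Dube 144,092.96; Bergstrom 155,177.04; Sato 88,672.59.
After rounding ($1): Becker $210,597; Dube $144,093; Bergstrom $155,177; Sato $88,673. Sum = $598,540.
Sum already equals the total — no adjustment.

Becker: $210,597; Dube: $144,093; Bergstrom: $155,177; Sato: $88,673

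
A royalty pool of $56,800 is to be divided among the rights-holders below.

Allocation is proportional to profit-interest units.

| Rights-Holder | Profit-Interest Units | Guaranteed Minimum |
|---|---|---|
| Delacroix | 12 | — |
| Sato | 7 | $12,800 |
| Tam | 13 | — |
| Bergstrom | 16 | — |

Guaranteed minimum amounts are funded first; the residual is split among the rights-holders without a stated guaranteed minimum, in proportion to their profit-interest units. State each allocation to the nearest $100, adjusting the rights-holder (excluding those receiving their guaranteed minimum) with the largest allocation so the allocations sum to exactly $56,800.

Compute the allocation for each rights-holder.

Guaranteed amounts: Sato $12,800. Residual $44,000.
Residual split over remaining profit-interest units 41: Delacroix 12,878.05 → $12,900; Tam 13,951.22 → $14,000; Bergstrom 17,170.73 → $17,200.
Rounding difference −$100 applied to Bergstrom → $17,100.

Delacroix: $12,900 | Sato: $12,800 | Tam: $14,000 | Bergstrom: $17,100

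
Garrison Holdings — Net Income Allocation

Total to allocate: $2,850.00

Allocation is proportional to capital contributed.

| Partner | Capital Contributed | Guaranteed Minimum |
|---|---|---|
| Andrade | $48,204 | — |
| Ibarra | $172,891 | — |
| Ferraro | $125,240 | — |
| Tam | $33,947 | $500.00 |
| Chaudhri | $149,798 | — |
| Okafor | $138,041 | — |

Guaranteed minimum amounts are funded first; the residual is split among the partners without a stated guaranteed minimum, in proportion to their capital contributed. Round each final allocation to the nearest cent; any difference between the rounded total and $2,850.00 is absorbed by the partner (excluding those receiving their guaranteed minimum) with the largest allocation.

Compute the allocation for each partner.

Andrade: $178.63 | Ibarra: $640.66 | Ferraro: $464.09 | Tam: $500.00 | Chaudhri: $555.09 | Okafor: $511.53

Guaranteed amounts: Tam $500.00. Residual $2,350.00.
Residual split over remaining capital contributed 634,174: Andrade 178.6251 → $178.63; Ibarra 640.6662 → $640.67; Ferraro 464.0903 → $464.09; Chaudhri 555.0926 → $555.09; Okafor 511.5258 → $511.53.
Rounding difference −$0.01 applied to Ibarra → $640.66.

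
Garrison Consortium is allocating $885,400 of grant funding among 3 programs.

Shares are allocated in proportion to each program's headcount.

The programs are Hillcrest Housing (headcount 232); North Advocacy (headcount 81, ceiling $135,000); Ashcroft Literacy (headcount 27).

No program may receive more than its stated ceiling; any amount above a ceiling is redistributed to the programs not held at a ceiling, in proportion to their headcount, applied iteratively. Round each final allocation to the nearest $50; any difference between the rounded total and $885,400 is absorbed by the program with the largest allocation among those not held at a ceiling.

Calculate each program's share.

Total headcount = 340.
Proportional shares (ignoring caps): Hillcrest Housing 604,155.29; North Advocacy 210,933.53; Ashcroft Literacy 70,311.18.
Held at cap: North Advocacy ($135,000); balance $750,400 reallocated over remaining headcount 259.
Redistributed shares: Hillcrest Housing 672,172.97 → $672,150; Ashcroft Literacy 78,227.03 → $78,250.

Hillcrest Housing: $672,150 | North Advocacy: $135,000 | Ashcroft Literacy: $78,250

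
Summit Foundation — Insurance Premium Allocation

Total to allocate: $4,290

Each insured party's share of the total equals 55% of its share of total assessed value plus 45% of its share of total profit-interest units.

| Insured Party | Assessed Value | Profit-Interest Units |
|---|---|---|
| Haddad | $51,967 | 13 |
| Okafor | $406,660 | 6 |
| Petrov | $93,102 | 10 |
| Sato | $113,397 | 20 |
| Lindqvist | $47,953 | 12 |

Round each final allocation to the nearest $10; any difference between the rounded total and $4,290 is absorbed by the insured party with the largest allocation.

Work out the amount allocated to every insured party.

Haddad: $580; Okafor: $1,540; Petrov: $620; Sato: $1,010; Lindqvist: $540

Totals — assessed value 713,079, profit-interest units 61.
Combined weights (55% assessed value + 45% profit-interest units): Haddad 0.1360; Okafor 0.3579; Petrov 0.1456; Sato 0.2350; Lindqvist 0.1255.
Proportional shares: Haddad 583.37; Okafor 1,535.48; Petrov 624.54; Sato 1,008.17; Lindqvist 538.44.
At nearest $10: Haddad $580; Okafor $1,540; Petrov $620; Sato $1,010; Lindqvist $540. Sum = $4,290.
Rounded total matches; no reconciliation needed.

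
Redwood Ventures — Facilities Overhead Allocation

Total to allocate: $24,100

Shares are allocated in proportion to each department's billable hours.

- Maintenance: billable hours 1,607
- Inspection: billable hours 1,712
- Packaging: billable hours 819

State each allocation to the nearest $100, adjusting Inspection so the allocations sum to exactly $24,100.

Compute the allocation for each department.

Maintenance: $9,400 | Inspection: $9,900 | Packaging: $4,800

Combined billable hours = 4,138.
Unrounded shares: Maintenance 1,607/4,138 × $24,100 = 9,359.28; Inspection 1,712/4,138 × $24,100 = 9,970.81; Packaging 819/4,138 × $24,100 = 4,769.91.
Rounded to nearest $100: Maintenance $9,400; Inspection $10,000; Packaging $4,800. Sum = $24,200.
Difference $24,100 − $24,200 = −$100 applied to Inspection: Inspection becomes $9,900.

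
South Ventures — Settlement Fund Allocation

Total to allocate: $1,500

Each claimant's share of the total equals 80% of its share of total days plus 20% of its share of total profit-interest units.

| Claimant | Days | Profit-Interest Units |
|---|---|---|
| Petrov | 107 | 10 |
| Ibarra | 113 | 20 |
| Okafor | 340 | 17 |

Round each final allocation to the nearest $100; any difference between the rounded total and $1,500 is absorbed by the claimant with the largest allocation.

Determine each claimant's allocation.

Days total 560; profit-interest units total 47.
Blended shares (80% days + 20% profit-interest units): Petrov 0.1954; Ibarra 0.2465; Okafor 0.5581.
Proportional shares: Petrov 293.12; Ibarra 369.80; Okafor 837.08.
Rounded to nearest $100: Petrov $300; Ibarra $400; Okafor $800. Sum = $1,500.
Rounded total matches; no reconciliation needed.

Petrov: $300; Ibarra: $400; Okafor: $800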